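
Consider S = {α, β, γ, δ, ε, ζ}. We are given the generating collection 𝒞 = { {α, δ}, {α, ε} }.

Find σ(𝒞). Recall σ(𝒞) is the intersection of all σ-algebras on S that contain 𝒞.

Begin from { ∅, {α, δ}, {α, ε}, S } (that is, 𝒞 plus ∅ and S).
Step 1: +3 →
  {α, δ, ε}  = {α, ε} ∪ {α, δ}
  {β, γ, δ, ζ}  = {α, ε}ᶜ
  {β, γ, ε, ζ}  = {α, δ}ᶜ
Step 2. New:
  {β, γ, ζ}  = {α, δ, ε}ᶜ
  {α, β, γ, δ, ζ}  = {α, δ} ∪ {β, γ, δ, ζ}
  {α, β, γ, ε, ζ}  = {α, ε} ∪ {β, γ, ε, ζ}
  {β, γ, δ, ε, ζ}  = {β, γ, δ, ζ} ∪ {β, γ, ε, ζ}
Step 3 adds 3:
  {α}  = {β, γ, δ, ε, ζ}ᶜ
  {δ}  = {α, β, γ, ε, ζ}ᶜ
  {ε}  = {α, β, γ, δ, ζ}ᶜ
Step 4. New:
  {δ, ε}  = {δ} ∪ {ε}
  {α, β, γ, ζ}  = {α} ∪ {β, γ, ζ}
Step 5: closed — nothing new.

Therefore σ(𝒞) = { ∅, {α}, {δ}, {ε}, {α, δ}, {α, ε}, {δ, ε}, {α, δ, ε}, {β, γ, ζ}, {α, β, γ, ζ}, {β, γ, δ, ζ}, {β, γ, ε, ζ}, {α, β, γ, δ, ζ}, {α, β, γ, ε, ζ}, {β, γ, δ, ε, ζ}, S } (|σ(𝒞)| = 16).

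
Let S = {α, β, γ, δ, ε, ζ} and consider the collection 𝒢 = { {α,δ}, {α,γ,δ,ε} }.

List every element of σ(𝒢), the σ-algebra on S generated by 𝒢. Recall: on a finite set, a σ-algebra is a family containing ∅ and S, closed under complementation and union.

σ(𝒢) = { ∅, {α,δ}, {β,ζ}, {γ,ε}, {α,β,δ,ζ}, {α,γ,δ,ε}, {β,γ,ε,ζ}, S }

Trace:
Initial family (4 sets): { ∅, {α,δ}, {α,γ,δ,ε}, S }.
Iteration 1: 2 new —
  {β,ζ}  = complement {α,γ,δ,ε}
  {β,γ,ε,ζ}  = complement {α,δ}
  [6 total]
Iteration 2. New:
  {α,β,δ,ζ}  = {α,δ} ∪ {β,ζ}
  [7 total]
Iteration 3: 1 new —
  {γ,ε}  = complement {α,β,δ,ζ}
  [8 total]
After Iteration 4 the family is unchanged; done.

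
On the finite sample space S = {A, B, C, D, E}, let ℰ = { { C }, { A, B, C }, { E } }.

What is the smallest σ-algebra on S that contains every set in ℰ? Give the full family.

Take S₀ = ℰ ∪ {∅, S} = { {  }, { C }, { E }, { A, B, C }, S }.
Iteration 1: 5 new —
  { C, E }  = { C } ∪ { E }
  { D, E }  = ᶜ of { A, B, C }
  { A, B, C, D }  = ᶜ of { E }
  { A, B, C, E }  = { A, B, C } ∪ { E }
  { A, B, D, E }  = ᶜ of { C }
  |family| = 10
Iteration 2. New:
  { D }  = ᶜ of { A, B, C, E }
  { A, B, D }  = ᶜ of { C, E }
  { C, D, E }  = { D, E } ∪ { C }
  |family| = 13
Iteration 3: 2 new —
  { A, B }  = ᶜ of { C, D, E }
  { C, D }  = { C } ∪ { D }
  |family| = 15
Iteration 4: +1 →
  { A, B, E }  = ᶜ of { C, D }
  |family| = 16
Iteration 5: already closed under ᶜ and ∪.

Therefore σ(ℰ) = { {  }, { C }, { D }, { E }, { A, B }, { C, D }, { C, E }, { D, E }, { A, B, C }, { A, B, D }, { A, B, E }, { C, D, E }, { A, B, C, D }, { A, B, C, E }, { A, B, D, E }, S } (|σ(ℰ)| = 16).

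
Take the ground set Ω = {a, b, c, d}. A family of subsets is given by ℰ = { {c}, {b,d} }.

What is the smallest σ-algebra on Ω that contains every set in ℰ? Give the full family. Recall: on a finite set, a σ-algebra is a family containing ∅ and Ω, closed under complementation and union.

Begin from { {}, {c}, {b,d}, Ω } (that is, ℰ plus ∅ and Ω).
Step 1 adds 3:
  {a,c}  = ᶜ of {b,d}
  {a,b,d}  = ᶜ of {c}
  {b,c,d}  = {c} ∪ {b,d}
  |family| = 7
Step 2: +1 →
  {a}  = ᶜ of {b,c,d}
  |family| = 8
After Step 3 the family is unchanged; done.

Hence σ(ℰ) has 8 members: { {}, {a}, {c}, {a,c}, {b,d}, {a,b,d}, {b,c,d}, Ω }.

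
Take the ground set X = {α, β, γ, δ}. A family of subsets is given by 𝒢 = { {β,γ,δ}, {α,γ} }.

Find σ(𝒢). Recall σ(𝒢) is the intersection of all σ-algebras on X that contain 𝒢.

Seed the family with 𝒢 together with ∅ and X: { {}, {α,γ}, {β,γ,δ}, X }.
Iteration 1 adds 2:
  {α}  = X∖{β,γ,δ}
  {β,δ}  = X∖{α,γ}
  — 6 sets.
Iteration 2: +1 →
  {α,β,δ}  = {β,δ} ∪ {α}
  — 7 sets.
Iteration 3: +1 →
  {γ}  = X∖{α,β,δ}
  — 8 sets.
After Iteration 4 the family is unchanged; done.

|σ(𝒢)| = 8.  σ(𝒢) = { {}, {α}, {γ}, {α,γ}, {β,δ}, {α,β,δ}, {β,γ,δ}, X }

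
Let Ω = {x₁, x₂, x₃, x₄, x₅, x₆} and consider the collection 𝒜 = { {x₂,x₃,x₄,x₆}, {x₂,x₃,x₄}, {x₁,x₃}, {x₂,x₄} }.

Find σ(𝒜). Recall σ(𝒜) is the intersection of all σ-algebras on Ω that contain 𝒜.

σ(𝒜) = { {}, {x₁}, {x₃}, {x₅}, {x₆}, {x₁,x₃}, {x₁,x₅}, {x₁,x₆}, {x₂,x₄}, {x₃,x₅}, {x₃,x₆}, {x₅,x₆}, {x₁,x₂,x₄}, {x₁,x₃,x₅}, {x₁,x₃,x₆}, {x₁,x₅,x₆}, {x₂,x₃,x₄}, {x₂,x₄,x₅}, {x₂,x₄,x₆}, {x₃,x₅,x₆}, {x₁,x₂,x₃,x₄}, {x₁,x₂,x₄,x₅}, {x₁,x₂,x₄,x₆}, {x₁,x₃,x₅,x₆}, {x₂,x₃,x₄,x₅}, {x₂,x₃,x₄,x₆}, {x₂,x₄,x₅,x₆}, {x₁,x₂,x₃,x₄,x₅}, {x₁,x₂,x₃,x₄,x₆}, {x₁,x₂,x₄,x₅,x₆}, {x₂,x₃,x₄,x₅,x₆}, Ω }

Working:
Seed the family with 𝒜 together with ∅ and Ω: { {}, {x₁,x₃}, {x₂,x₄}, {x₂,x₃,x₄}, {x₂,x₃,x₄,x₆}, Ω }.
Iteration 1: +6 →
  {x₁,x₅}  = {x₂,x₃,x₄,x₆}ᶜ
  {x₁,x₅,x₆}  = {x₂,x₃,x₄}ᶜ
  {x₁,x₂,x₃,x₄}  = {x₂,x₃,x₄} ∪ {x₁,x₃}
  {x₁,x₃,x₅,x₆}  = {x₂,x₄}ᶜ
  {x₂,x₄,x₅,x₆}  = {x₁,x₃}ᶜ
  {x₁,x₂,x₃,x₄,x₆}  = {x₂,x₃,x₄,x₆} ∪ {x₁,x₃}
  [12 total]
Iteration 2. New:
  {x₅}  = {x₁,x₂,x₃,x₄,x₆}ᶜ
  {x₅,x₆}  = {x₁,x₂,x₃,x₄}ᶜ
  {x₁,x₃,x₅}  = {x₁,x₃} ∪ {x₁,x₅}
  {x₁,x₂,x₄,x₅}  = {x₁,x₅} ∪ {x₂,x₄}
  {x₁,x₂,x₃,x₄,x₅}  = {x₂,x₃,x₄} ∪ {x₁,x₅}
  {x₁,x₂,x₄,x₅,x₆}  = {x₂,x₄,x₅,x₆} ∪ {x₁,x₅,x₆}
  {x₂,x₃,x₄,x₅,x₆}  = {x₂,x₃,x₄} ∪ {x₂,x₄,x₅,x₆}
  [19 total]
Iteration 3 (7 new):
  {x₁}  = {x₂,x₃,x₄,x₅,x₆}ᶜ
  {x₃}  = {x₁,x₂,x₄,x₅,x₆}ᶜ
  {x₆}  = {x₁,x₂,x₃,x₄,x₅}ᶜ
  {x₃,x₆}  = {x₁,x₂,x₄,x₅}ᶜ
  {x₂,x₄,x₅}  = {x₂,x₄} ∪ {x₅}
  {x₂,x₄,x₆}  = {x₁,x₃,x₅}ᶜ
  {x₂,x₃,x₄,x₅}  = {x₂,x₃,x₄} ∪ {x₅}
  [26 total]
Iteration 4: 6 new —
  {x₁,x₆}  = {x₂,x₃,x₄,x₅}ᶜ
  {x₃,x₅}  = {x₅} ∪ {x₃}
  {x₁,x₂,x₄}  = {x₂,x₄} ∪ {x₁}
  {x₁,x₃,x₆}  = {x₂,x₄,x₅}ᶜ
  {x₃,x₅,x₆}  = {x₅,x₆} ∪ {x₃}
  {x₁,x₂,x₄,x₆}  = {x₂,x₄,x₆} ∪ {x₁}
  [32 total]
After Iteration 5 the family is unchanged; done.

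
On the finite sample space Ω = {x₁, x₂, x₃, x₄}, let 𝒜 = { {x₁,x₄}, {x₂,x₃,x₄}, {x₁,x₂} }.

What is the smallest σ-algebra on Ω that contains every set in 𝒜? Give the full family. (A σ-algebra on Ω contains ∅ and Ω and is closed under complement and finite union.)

Initial family (5 sets): { {}, {x₁,x₂}, {x₁,x₄}, {x₂,x₃,x₄}, Ω }.
Iteration 1: 4 new —
  {x₁}  = {x₂,x₃,x₄}ᶜ
  {x₂,x₃}  = {x₁,x₄}ᶜ
  {x₃,x₄}  = {x₁,x₂}ᶜ
  {x₁,x₂,x₄}  = {x₁,x₄} ∪ {x₁,x₂}
  — 9 sets.
Iteration 2 (3 new):
  {x₃}  = {x₁,x₂,x₄}ᶜ
  {x₁,x₂,x₃}  = {x₁,x₂} ∪ {x₂,x₃}
  {x₁,x₃,x₄}  = {x₃,x₄} ∪ {x₁,x₄}
  — 12 sets.
Iteration 3. New:
  {x₂}  = {x₁,x₃,x₄}ᶜ
  {x₄}  = {x₁,x₂,x₃}ᶜ
  {x₁,x₃}  = {x₃} ∪ {x₁}
  — 15 sets.
Iteration 4. New:
  {x₂,x₄}  = {x₁,x₃}ᶜ
  — 16 sets.
Iteration 5: stable.

Hence σ(𝒜) has 16 members: { {}, {x₁}, {x₂}, {x₃}, {x₄}, {x₁,x₂}, {x₁,x₃}, {x₁,x₄}, {x₂,x₃}, {x₂,x₄}, {x₃,x₄}, {x₁,x₂,x₃}, {x₁,x₂,x₄}, {x₁,x₃,x₄}, {x₂,x₃,x₄}, Ω }.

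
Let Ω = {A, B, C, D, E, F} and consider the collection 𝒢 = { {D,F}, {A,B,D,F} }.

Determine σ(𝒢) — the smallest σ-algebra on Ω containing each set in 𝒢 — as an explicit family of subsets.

Seed the family with 𝒢 together with ∅ and Ω: { {}, {D,F}, {A,B,D,F}, Ω }.
Iteration 1 adds 2:
  {C,E}  = complement {A,B,D,F}
  {A,B,C,E}  = complement {D,F}
Iteration 2: 1 new —
  {C,D,E,F}  = {C,E} ∪ {D,F}
Iteration 3 (1 new):
  {A,B}  = complement {C,D,E,F}
Iteration 4: closed — nothing new.

Therefore σ(𝒢) = { {}, {A,B}, {C,E}, {D,F}, {A,B,C,E}, {A,B,D,F}, {C,D,E,F}, Ω } (|σ(𝒢)| = 8).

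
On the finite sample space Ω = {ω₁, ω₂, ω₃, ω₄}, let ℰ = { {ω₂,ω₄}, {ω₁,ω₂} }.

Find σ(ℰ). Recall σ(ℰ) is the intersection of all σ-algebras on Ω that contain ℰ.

σ(ℰ) = { {}, {ω₁}, {ω₂}, {ω₃}, {ω₄}, {ω₁,ω₂}, {ω₁,ω₃}, {ω₁,ω₄}, {ω₂,ω₃}, {ω₂,ω₄}, {ω₃,ω₄}, {ω₁,ω₂,ω₃}, {ω₁,ω₂,ω₄}, {ω₁,ω₃,ω₄}, {ω₂,ω₃,ω₄}, Ω }

Trace:
Begin from { {}, {ω₁,ω₂}, {ω₂,ω₄}, Ω } (that is, ℰ plus ∅ and Ω).
Round 1 (3 new):
  {ω₁,ω₃}  = Ω∖{ω₂,ω₄}
  {ω₃,ω₄}  = Ω∖{ω₁,ω₂}
  {ω₁,ω₂,ω₄}  = {ω₁,ω₂} ∪ {ω₂,ω₄}
Round 2 (4 new):
  {ω₃}  = Ω∖{ω₁,ω₂,ω₄}
  {ω₁,ω₂,ω₃}  = {ω₁,ω₂} ∪ {ω₁,ω₃}
  {ω₁,ω₃,ω₄}  = {ω₃,ω₄} ∪ {ω₁,ω₃}
  {ω₂,ω₃,ω₄}  = {ω₃,ω₄} ∪ {ω₂,ω₄}
Round 3: 3 new —
  {ω₁}  = Ω∖{ω₂,ω₃,ω₄}
  {ω₂}  = Ω∖{ω₁,ω₃,ω₄}
  {ω₄}  = Ω∖{ω₁,ω₂,ω₃}
Round 4 (2 new):
  {ω₁,ω₄}  = {ω₄} ∪ {ω₁}
  {ω₂,ω₃}  = {ω₃} ∪ {ω₂}
Round 5: already closed under ᶜ and ∪.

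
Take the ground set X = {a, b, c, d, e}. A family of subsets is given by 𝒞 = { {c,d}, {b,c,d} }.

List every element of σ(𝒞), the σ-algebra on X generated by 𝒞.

σ(𝒞) = { {}, {b}, {a,e}, {c,d}, {a,b,e}, {b,c,d}, {a,c,d,e}, X }

Check:
Start: 𝒞 ∪ {∅, X} = { {}, {c,d}, {b,c,d}, X }.
Round 1: 2 new —
  {a,e}  = X∖{b,c,d}
  {a,b,e}  = X∖{c,d}
  (now 6)
Round 2: 1 new —
  {a,c,d,e}  = {c,d} ∪ {a,e}
  (now 7)
Round 3: +1 →
  {b}  = X∖{a,c,d,e}
  (now 8)
Round 4: closed — nothing new.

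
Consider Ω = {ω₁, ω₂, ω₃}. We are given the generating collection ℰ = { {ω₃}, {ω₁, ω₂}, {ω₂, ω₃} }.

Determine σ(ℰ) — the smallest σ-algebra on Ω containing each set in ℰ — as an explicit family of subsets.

Begin from { ∅, {ω₃}, {ω₁, ω₂}, {ω₂, ω₃}, Ω } (that is, ℰ plus ∅ and Ω).
Step 1 adds 1:
  {ω₁}  = ᶜ of {ω₂, ω₃}
  — 6 sets.
Step 2: +1 →
  {ω₁, ω₃}  = {ω₃} ∪ {ω₁}
  — 7 sets.
Step 3 adds 1:
  {ω₂}  = ᶜ of {ω₁, ω₃}
  — 8 sets.
Step 4 adds nothing — fixpoint reached.

σ(ℰ) = { ∅, {ω₁}, {ω₂}, {ω₃}, {ω₁, ω₂}, {ω₁, ω₃}, {ω₂, ω₃}, Ω }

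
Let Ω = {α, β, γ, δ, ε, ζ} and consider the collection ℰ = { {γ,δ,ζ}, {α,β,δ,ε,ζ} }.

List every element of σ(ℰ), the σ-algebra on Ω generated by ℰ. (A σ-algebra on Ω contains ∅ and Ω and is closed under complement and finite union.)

Take S₀ = ℰ ∪ {∅, Ω} = { ∅, {γ,δ,ζ}, {α,β,δ,ε,ζ}, Ω }.
Step 1: 2 new —
  {γ}  = {α,β,δ,ε,ζ}ᶜ
  {α,β,ε}  = {γ,δ,ζ}ᶜ
  — 6 sets.
Step 2 (1 new):
  {α,β,γ,ε}  = {γ} ∪ {α,β,ε}
  — 7 sets.
Step 3 (1 new):
  {δ,ζ}  = {α,β,γ,ε}ᶜ
  — 8 sets.
Step 4: already closed under ᶜ and ∪.

Therefore σ(ℰ) = { ∅, {γ}, {δ,ζ}, {α,β,ε}, {γ,δ,ζ}, {α,β,γ,ε}, {α,β,δ,ε,ζ}, Ω } (|σ(ℰ)| = 8).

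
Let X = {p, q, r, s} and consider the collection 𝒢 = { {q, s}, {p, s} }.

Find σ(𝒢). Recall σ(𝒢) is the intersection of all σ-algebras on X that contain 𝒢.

Take S₀ = 𝒢 ∪ {∅, X} = { {}, {p, s}, {q, s}, X }.
Round 1 (3 new):
  {p, r}  = X∖{q, s}
  {q, r}  = X∖{p, s}
  {p, q, s}  = {q, s} ∪ {p, s}
  — 7 sets.
Round 2: 4 new —
  {r}  = X∖{p, q, s}
  {p, q, r}  = {q, r} ∪ {p, r}
  {p, r, s}  = {p, s} ∪ {p, r}
  {q, r, s}  = {q, r} ∪ {q, s}
  — 11 sets.
Round 3: +3 →
  {p}  = X∖{q, r, s}
  {q}  = X∖{p, r, s}
  {s}  = X∖{p, q, r}
  — 14 sets.
Round 4 (2 new):
  {p, q}  = {q} ∪ {p}
  {r, s}  = {r} ∪ {s}
  — 16 sets.
Round 5: closed — nothing new.

σ(𝒢) = { {}, {p}, {q}, {r}, {s}, {p, q}, {p, r}, {p, s}, {q, r}, {q, s}, {r, s}, {p, q, r}, {p, q, s}, {p, r, s}, {q, r, s}, X }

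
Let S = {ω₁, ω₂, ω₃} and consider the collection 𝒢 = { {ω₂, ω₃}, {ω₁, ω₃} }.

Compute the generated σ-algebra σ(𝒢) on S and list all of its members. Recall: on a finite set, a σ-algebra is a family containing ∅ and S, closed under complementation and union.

σ(𝒢) (8 sets): { {}, {ω₁}, {ω₂}, {ω₃}, {ω₁, ω₂}, {ω₁, ω₃}, {ω₂, ω₃}, S }

Trace:
Take S₀ = 𝒢 ∪ {∅, S} = { {}, {ω₁, ω₃}, {ω₂, ω₃}, S }.
Round 1. New:
  {ω₁}  = S∖{ω₂, ω₃}
  {ω₂}  = S∖{ω₁, ω₃}
  (now 6)
Round 2 (1 new):
  {ω₁, ω₂}  = {ω₂} ∪ {ω₁}
  (now 7)
Round 3: 1 new —
  {ω₃}  = S∖{ω₁, ω₂}
  (now 8)
Round 4: no new sets; the family is a σ-algebra.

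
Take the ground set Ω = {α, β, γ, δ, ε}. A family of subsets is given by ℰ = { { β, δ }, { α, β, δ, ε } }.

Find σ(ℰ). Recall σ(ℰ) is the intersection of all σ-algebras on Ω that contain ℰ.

Start: ℰ ∪ {∅, Ω} = { ∅, { β, δ }, { α, β, δ, ε }, Ω }.
Iteration 1 adds 2:
  { γ }  = complement { α, β, δ, ε }
  { α, γ, ε }  = complement { β, δ }
  (now 6)
Iteration 2. New:
  { β, γ, δ }  = { γ } ∪ { β, δ }
  (now 7)
Iteration 3: 1 new —
  { α, ε }  = complement { β, γ, δ }
  (now 8)
Iteration 4: already closed under ᶜ and ∪.

Therefore σ(ℰ) = { ∅, { γ }, { α, ε }, { β, δ }, { α, γ, ε }, { β, γ, δ }, { α, β, δ, ε }, Ω } (|σ(ℰ)| = 8).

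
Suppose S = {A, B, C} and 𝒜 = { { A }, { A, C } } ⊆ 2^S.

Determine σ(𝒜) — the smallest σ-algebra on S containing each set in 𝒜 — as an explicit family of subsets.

Initial family (4 sets): { ∅, { A }, { A, C }, S }.
Round 1 (2 new):
  { B }  = complement { A, C }
  { B, C }  = complement { A }
  (now 6)
Round 2 (1 new):
  { A, B }  = { B } ∪ { A }
  (now 7)
Round 3: 1 new —
  { C }  = complement { A, B }
  (now 8)
Round 4: closed — nothing new.

Therefore σ(𝒜) = { ∅, { A }, { B }, { C }, { A, B }, { A, C }, { B, C }, S } (|σ(𝒜)| = 8).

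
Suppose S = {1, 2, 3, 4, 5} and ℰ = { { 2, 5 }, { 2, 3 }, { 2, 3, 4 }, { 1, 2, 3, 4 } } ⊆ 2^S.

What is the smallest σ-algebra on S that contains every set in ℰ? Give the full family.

Answer: σ(ℰ) = { {  }, { 1 }, { 2 }, { 3 }, { 4 }, { 5 }, { 1, 2 }, { 1, 3 }, { 1, 4 }, { 1, 5 }, { 2, 3 }, { 2, 4 }, { 2, 5 }, { 3, 4 }, { 3, 5 }, { 4, 5 }, { 1, 2, 3 }, { 1, 2, 4 }, { 1, 2, 5 }, { 1, 3, 4 }, { 1, 3, 5 }, { 1, 4, 5 }, { 2, 3, 4 }, { 2, 3, 5 }, { 2, 4, 5 }, { 3, 4, 5 }, { 1, 2, 3, 4 }, { 1, 2, 3, 5 }, { 1, 2, 4, 5 }, { 1, 3, 4, 5 }, { 2, 3, 4, 5 }, S }

Trace:
Initial family (6 sets): { {  }, { 2, 3 }, { 2, 5 }, { 2, 3, 4 }, { 1, 2, 3, 4 }, S }.
Iteration 1: +6 →
  { 5 }  = ᶜ of { 1, 2, 3, 4 }
  { 1, 5 }  = ᶜ of { 2, 3, 4 }
  { 1, 3, 4 }  = ᶜ of { 2, 5 }
  { 1, 4, 5 }  = ᶜ of { 2, 3 }
  { 2, 3, 5 }  = { 2, 5 } ∪ { 2, 3 }
  { 2, 3, 4, 5 }  = { 2, 5 } ∪ { 2, 3, 4 }
  |family| = 12
Iteration 2. New:
  { 1 }  = ᶜ of { 2, 3, 4, 5 }
  { 1, 4 }  = ᶜ of { 2, 3, 5 }
  { 1, 2, 5 }  = { 2, 5 } ∪ { 1, 5 }
  { 1, 2, 3, 5 }  = { 2, 3, 5 } ∪ { 1, 5 }
  { 1, 2, 4, 5 }  = { 1, 4, 5 } ∪ { 2, 5 }
  { 1, 3, 4, 5 }  = { 1, 4, 5 } ∪ { 1, 3, 4 }
  |family| = 18
Iteration 3: 5 new —
  { 2 }  = ᶜ of { 1, 3, 4, 5 }
  { 3 }  = ᶜ of { 1, 2, 4, 5 }
  { 4 }  = ᶜ of { 1, 2, 3, 5 }
  { 3, 4 }  = ᶜ of { 1, 2, 5 }
  { 1, 2, 3 }  = { 2, 3 } ∪ { 1 }
  |family| = 23
Iteration 4 adds 9:
  { 1, 2 }  = { 2 } ∪ { 1 }
  { 1, 3 }  = { 3 } ∪ { 1 }
  { 2, 4 }  = { 2 } ∪ { 4 }
  { 3, 5 }  = { 5 } ∪ { 3 }
  { 4, 5 }  = ᶜ of { 1, 2, 3 }
  { 1, 2, 4 }  = { 2 } ∪ { 1, 4 }
  { 1, 3, 5 }  = { 3 } ∪ { 1, 5 }
  { 2, 4, 5 }  = { 2, 5 } ∪ { 4 }
  { 3, 4, 5 }  = { 3, 4 } ∪ { 5 }
  |family| = 32
Iteration 5: already closed under ᶜ and ∪.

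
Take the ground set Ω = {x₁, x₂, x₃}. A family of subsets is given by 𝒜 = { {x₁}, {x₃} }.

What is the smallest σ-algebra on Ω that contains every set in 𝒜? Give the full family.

Answer: σ(𝒜) = { {}, {x₁}, {x₂}, {x₃}, {x₁, x₂}, {x₁, x₃}, {x₂, x₃}, Ω }

Trace:
Start: 𝒜 ∪ {∅, Ω} = { {}, {x₁}, {x₃}, Ω }.
Round 1 adds 3:
  {x₁, x₂}  = {x₃}ᶜ
  {x₁, x₃}  = {x₃} ∪ {x₁}
  {x₂, x₃}  = {x₁}ᶜ
  |family| = 7
Round 2 (1 new):
  {x₂}  = {x₁, x₃}ᶜ
  |family| = 8
Round 3: no new sets; the family is a σ-algebra.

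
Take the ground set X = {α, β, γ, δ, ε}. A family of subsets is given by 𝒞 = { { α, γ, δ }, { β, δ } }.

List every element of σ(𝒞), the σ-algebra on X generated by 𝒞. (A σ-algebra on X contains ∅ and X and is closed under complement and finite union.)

Take S₀ = 𝒞 ∪ {∅, X} = { {  }, { β, δ }, { α, γ, δ }, X }.
Round 1. New:
  { β, ε }  = ᶜ of { α, γ, δ }
  { α, γ, ε }  = ᶜ of { β, δ }
  { α, β, γ, δ }  = { β, δ } ∪ { α, γ, δ }
  — 7 sets.
Round 2 (4 new):
  { ε }  = ᶜ of { α, β, γ, δ }
  { β, δ, ε }  = { β, ε } ∪ { β, δ }
  { α, β, γ, ε }  = { β, ε } ∪ { α, γ, ε }
  { α, γ, δ, ε }  = { α, γ, δ } ∪ { α, γ, ε }
  — 11 sets.
Round 3 adds 3:
  { β }  = ᶜ of { α, γ, δ, ε }
  { δ }  = ᶜ of { α, β, γ, ε }
  { α, γ }  = ᶜ of { β, δ, ε }
  — 14 sets.
Round 4 adds 2:
  { δ, ε }  = { δ } ∪ { ε }
  { α, β, γ }  = { α, γ } ∪ { β }
  — 16 sets.
Round 5 adds nothing — fixpoint reached.

|σ(𝒞)| = 16.  σ(𝒞) = { {  }, { β }, { δ }, { ε }, { α, γ }, { β, δ }, { β, ε }, { δ, ε }, { α, β, γ }, { α, γ, δ }, { α, γ, ε }, { β, δ, ε }, { α, β, γ, δ }, { α, β, γ, ε }, { α, γ, δ, ε }, X }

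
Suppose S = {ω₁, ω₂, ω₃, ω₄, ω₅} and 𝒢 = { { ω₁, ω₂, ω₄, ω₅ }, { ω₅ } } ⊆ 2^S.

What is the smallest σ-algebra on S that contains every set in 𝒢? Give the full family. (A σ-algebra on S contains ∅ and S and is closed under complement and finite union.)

σ(𝒢) (8 sets): { {}, { ω₃ }, { ω₅ }, { ω₃, ω₅ }, { ω₁, ω₂, ω₄ }, { ω₁, ω₂, ω₃, ω₄ }, { ω₁, ω₂, ω₄, ω₅ }, S }

Working:
Start: 𝒢 ∪ {∅, S} = { {}, { ω₅ }, { ω₁, ω₂, ω₄, ω₅ }, S }.
Round 1 (2 new):
  { ω₃ }  = ᶜ of { ω₁, ω₂, ω₄, ω₅ }
  { ω₁, ω₂, ω₃, ω₄ }  = ᶜ of { ω₅ }
  (now 6)
Round 2 adds 1:
  { ω₃, ω₅ }  = { ω₃ } ∪ { ω₅ }
  (now 7)
Round 3 adds 1:
  { ω₁, ω₂, ω₄ }  = ᶜ of { ω₃, ω₅ }
  (now 8)
Round 4: no new sets; the family is a σ-algebra.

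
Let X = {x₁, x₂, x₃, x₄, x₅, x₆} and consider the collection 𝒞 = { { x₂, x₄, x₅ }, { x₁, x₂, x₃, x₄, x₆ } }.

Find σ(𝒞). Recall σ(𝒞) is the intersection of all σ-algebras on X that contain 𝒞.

Answer: σ(𝒞) = { {}, { x₅ }, { x₂, x₄ }, { x₁, x₃, x₆ }, { x₂, x₄, x₅ }, { x₁, x₃, x₅, x₆ }, { x₁, x₂, x₃, x₄, x₆ }, X }

Check:
Begin from { {}, { x₂, x₄, x₅ }, { x₁, x₂, x₃, x₄, x₆ }, X } (that is, 𝒞 plus ∅ and X).
Iteration 1: 2 new —
  { x₅ }  = complement { x₁, x₂, x₃, x₄, x₆ }
  { x₁, x₃, x₆ }  = complement { x₂, x₄, x₅ }
  [6 total]
Iteration 2: +1 →
  { x₁, x₃, x₅, x₆ }  = { x₁, x₃, x₆ } ∪ { x₅ }
  [7 total]
Iteration 3. New:
  { x₂, x₄ }  = complement { x₁, x₃, x₅, x₆ }
  [8 total]
After Iteration 4 the family is unchanged; done.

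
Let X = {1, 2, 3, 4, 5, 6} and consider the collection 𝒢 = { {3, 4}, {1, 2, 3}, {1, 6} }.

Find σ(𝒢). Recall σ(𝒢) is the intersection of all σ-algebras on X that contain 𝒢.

Start: 𝒢 ∪ {∅, X} = { {}, {1, 6}, {3, 4}, {1, 2, 3}, X }.
Step 1: 6 new —
  {4, 5, 6}  = complement {1, 2, 3}
  {1, 2, 3, 4}  = {3, 4} ∪ {1, 2, 3}
  {1, 2, 3, 6}  = {1, 2, 3} ∪ {1, 6}
  {1, 2, 5, 6}  = complement {3, 4}
  {1, 3, 4, 6}  = {3, 4} ∪ {1, 6}
  {2, 3, 4, 5}  = complement {1, 6}
  (now 11)
Step 2 adds 11:
  {2, 5}  = complement {1, 3, 4, 6}
  {4, 5}  = complement {1, 2, 3, 6}
  {5, 6}  = complement {1, 2, 3, 4}
  {1, 4, 5, 6}  = {1, 6} ∪ {4, 5, 6}
  {3, 4, 5, 6}  = {3, 4} ∪ {4, 5, 6}
  {1, 2, 3, 4, 5}  = {1, 2, 3} ∪ {2, 3, 4, 5}
  {1, 2, 3, 4, 6}  = {3, 4} ∪ {1, 2, 3, 6}
  {1, 2, 3, 5, 6}  = {1, 2, 3} ∪ {1, 2, 5, 6}
  {1, 2, 4, 5, 6}  = {4, 5, 6} ∪ {1, 2, 5, 6}
  {1, 3, 4, 5, 6}  = {1, 3, 4, 6} ∪ {4, 5, 6}
  {2, 3, 4, 5, 6}  = {2, 3, 4, 5} ∪ {4, 5, 6}
  (now 22)
Step 3: 14 new —
  {1}  = complement {2, 3, 4, 5, 6}
  {2}  = complement {1, 3, 4, 5, 6}
  {3}  = complement {1, 2, 4, 5, 6}
  {4}  = complement {1, 2, 3, 5, 6}
  {5}  = complement {1, 2, 3, 4, 6}
  {6}  = complement {1, 2, 3, 4, 5}
  {1, 2}  = complement {3, 4, 5, 6}
  {2, 3}  = complement {1, 4, 5, 6}
  {1, 5, 6}  = {5, 6} ∪ {1, 6}
  {2, 4, 5}  = {2, 5} ∪ {4, 5}
  {2, 5, 6}  = {2, 5} ∪ {5, 6}
  {3, 4, 5}  = {3, 4} ∪ {4, 5}
  {1, 2, 3, 5}  = {2, 5} ∪ {1, 2, 3}
  {2, 4, 5, 6}  = {2, 5} ∪ {4, 5, 6}
  (now 36)
Step 4 (24 new):
  {1, 3}  = complement {2, 4, 5, 6}
  {1, 4}  = {1} ∪ {4}
  {1, 5}  = {1} ∪ {5}
  {2, 4}  = {2} ∪ {4}
  {2, 6}  = {2} ∪ {6}
  {3, 5}  = {5} ∪ {3}
  {3, 6}  = {6} ∪ {3}
  {4, 6}  = complement {1, 2, 3, 5}
  {1, 2, 4}  = {1, 2} ∪ {4}
  {1, 2, 5}  = {2, 5} ∪ {1, 2}
  {1, 2, 6}  = complement {3, 4, 5}
  {1, 3, 4}  = complement {2, 5, 6}
  {1, 3, 6}  = complement {2, 4, 5}
  {1, 4, 5}  = {1} ∪ {4, 5}
  {1, 4, 6}  = {1, 6} ∪ {4}
  {2, 3, 4}  = complement {1, 5, 6}
  {2, 3, 5}  = {2, 5} ∪ {3}
  {2, 3, 6}  = {6} ∪ {2, 3}
  {3, 4, 6}  = {3, 4} ∪ {6}
  {3, 5, 6}  = {5, 6} ∪ {3}
  {1, 2, 4, 5}  = {1, 2} ∪ {4, 5}
  {1, 3, 4, 5}  = {3, 4, 5} ∪ {1}
  {1, 3, 5, 6}  = {3} ∪ {1, 5, 6}
  {2, 3, 5, 6}  = {5, 6} ∪ {2, 3}
  (now 60)
Step 5: 4 new —
  {1, 3, 5}  = {1, 3} ∪ {1, 5}
  {2, 4, 6}  = {2} ∪ {4, 6}
  {1, 2, 4, 6}  = complement {3, 5}
  {2, 3, 4, 6}  = complement {1, 5}
  (now 64)
Step 6: stable.

Hence σ(𝒢) has 64 members: { {}, {1}, {2}, {3}, {4}, {5}, {6}, {1, 2}, {1, 3}, {1, 4}, {1, 5}, {1, 6}, {2, 3}, {2, 4}, {2, 5}, {2, 6}, {3, 4}, {3, 5}, {3, 6}, {4, 5}, {4, 6}, {5, 6}, {1, 2, 3}, {1, 2, 4}, {1, 2, 5}, {1, 2, 6}, {1, 3, 4}, {1, 3, 5}, {1, 3, 6}, {1, 4, 5}, {1, 4, 6}, {1, 5, 6}, {2, 3, 4}, {2, 3, 5}, {2, 3, 6}, {2, 4, 5}, {2, 4, 6}, {2, 5, 6}, {3, 4, 5}, {3, 4, 6}, {3, 5, 6}, {4, 5, 6}, {1, 2, 3, 4}, {1, 2, 3, 5}, {1, 2, 3, 6}, {1, 2, 4, 5}, {1, 2, 4, 6}, {1, 2, 5, 6}, {1, 3, 4, 5}, {1, 3, 4, 6}, {1, 3, 5, 6}, {1, 4, 5, 6}, {2, 3, 4, 5}, {2, 3, 4, 6}, {2, 3, 5, 6}, {2, 4, 5, 6}, {3, 4, 5, 6}, {1, 2, 3, 4, 5}, {1, 2, 3, 4, 6}, {1, 2, 3, 5, 6}, {1, 2, 4, 5, 6}, {1, 3, 4, 5, 6}, {2, 3, 4, 5, 6}, X }.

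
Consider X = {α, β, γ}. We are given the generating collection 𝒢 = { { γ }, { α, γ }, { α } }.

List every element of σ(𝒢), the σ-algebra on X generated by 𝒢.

Take S₀ = 𝒢 ∪ {∅, X} = { ∅, { α }, { γ }, { α, γ }, X }.
Step 1: 3 new —
  { β }  = { α, γ }ᶜ
  { α, β }  = { γ }ᶜ
  { β, γ }  = { α }ᶜ
  [8 total]
Step 2 adds nothing — fixpoint reached.

|σ(𝒢)| = 8.  σ(𝒢) = { ∅, { α }, { β }, { γ }, { α, β }, { α, γ }, { β, γ }, X }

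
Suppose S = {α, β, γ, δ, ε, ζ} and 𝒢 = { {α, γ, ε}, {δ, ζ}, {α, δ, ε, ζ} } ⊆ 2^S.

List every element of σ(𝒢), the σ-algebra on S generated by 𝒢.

|σ(𝒢)| = 16.  σ(𝒢) = { {}, {β}, {γ}, {α, ε}, {β, γ}, {δ, ζ}, {α, β, ε}, {α, γ, ε}, {β, δ, ζ}, {γ, δ, ζ}, {α, β, γ, ε}, {α, δ, ε, ζ}, {β, γ, δ, ζ}, {α, β, δ, ε, ζ}, {α, γ, δ, ε, ζ}, S }

Trace:
Take S₀ = 𝒢 ∪ {∅, S} = { {}, {δ, ζ}, {α, γ, ε}, {α, δ, ε, ζ}, S }.
Step 1: +4 →
  {β, γ}  = S∖{α, δ, ε, ζ}
  {β, δ, ζ}  = S∖{α, γ, ε}
  {α, β, γ, ε}  = S∖{δ, ζ}
  {α, γ, δ, ε, ζ}  = {α, γ, ε} ∪ {α, δ, ε, ζ}
Step 2 (3 new):
  {β}  = S∖{α, γ, δ, ε, ζ}
  {β, γ, δ, ζ}  = {β, δ, ζ} ∪ {β, γ}
  {α, β, δ, ε, ζ}  = {β, δ, ζ} ∪ {α, δ, ε, ζ}
Step 3: 2 new —
  {γ}  = S∖{α, β, δ, ε, ζ}
  {α, ε}  = S∖{β, γ, δ, ζ}
Step 4: 2 new —
  {α, β, ε}  = {α, ε} ∪ {β}
  {γ, δ, ζ}  = {γ} ∪ {δ, ζ}
Step 5: already closed under ᶜ and ∪.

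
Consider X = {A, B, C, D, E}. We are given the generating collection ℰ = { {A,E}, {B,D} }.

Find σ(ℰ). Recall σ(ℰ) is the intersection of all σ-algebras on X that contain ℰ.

Begin from { {}, {A,E}, {B,D}, X } (that is, ℰ plus ∅ and X).
Step 1: 3 new —
  {A,C,E}  = X∖{B,D}
  {B,C,D}  = X∖{A,E}
  {A,B,D,E}  = {B,D} ∪ {A,E}
  |family| = 7
Step 2 adds 1:
  {C}  = X∖{A,B,D,E}
  |family| = 8
Step 3 adds nothing — fixpoint reached.

Therefore σ(ℰ) = { {}, {C}, {A,E}, {B,D}, {A,C,E}, {B,C,D}, {A,B,D,E}, X } (|σ(ℰ)| = 8).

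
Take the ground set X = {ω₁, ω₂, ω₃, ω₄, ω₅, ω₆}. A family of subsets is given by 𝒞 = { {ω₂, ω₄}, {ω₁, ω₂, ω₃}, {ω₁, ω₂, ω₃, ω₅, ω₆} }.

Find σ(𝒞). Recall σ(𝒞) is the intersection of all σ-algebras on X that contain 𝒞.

|σ(𝒞)| = 16.  σ(𝒞) = { {}, {ω₂}, {ω₄}, {ω₁, ω₃}, {ω₂, ω₄}, {ω₅, ω₆}, {ω₁, ω₂, ω₃}, {ω₁, ω₃, ω₄}, {ω₂, ω₅, ω₆}, {ω₄, ω₅, ω₆}, {ω₁, ω₂, ω₃, ω₄}, {ω₁, ω₃, ω₅, ω₆}, {ω₂, ω₄, ω₅, ω₆}, {ω₁, ω₂, ω₃, ω₅, ω₆}, {ω₁, ω₃, ω₄, ω₅, ω₆}, X }

Check:
Start: 𝒞 ∪ {∅, X} = { {}, {ω₂, ω₄}, {ω₁, ω₂, ω₃}, {ω₁, ω₂, ω₃, ω₅, ω₆}, X }.
Iteration 1. New:
  {ω₄}  = ᶜ of {ω₁, ω₂, ω₃, ω₅, ω₆}
  {ω₄, ω₅, ω₆}  = ᶜ of {ω₁, ω₂, ω₃}
  {ω₁, ω₂, ω₃, ω₄}  = {ω₁, ω₂, ω₃} ∪ {ω₂, ω₄}
  {ω₁, ω₃, ω₅, ω₆}  = ᶜ of {ω₂, ω₄}
Iteration 2: 3 new —
  {ω₅, ω₆}  = ᶜ of {ω₁, ω₂, ω₃, ω₄}
  {ω₂, ω₄, ω₅, ω₆}  = {ω₄, ω₅, ω₆} ∪ {ω₂, ω₄}
  {ω₁, ω₃, ω₄, ω₅, ω₆}  = {ω₁, ω₃, ω₅, ω₆} ∪ {ω₄}
Iteration 3 (2 new):
  {ω₂}  = ᶜ of {ω₁, ω₃, ω₄, ω₅, ω₆}
  {ω₁, ω₃}  = ᶜ of {ω₂, ω₄, ω₅, ω₆}
Iteration 4 (2 new):
  {ω₁, ω₃, ω₄}  = {ω₁, ω₃} ∪ {ω₄}
  {ω₂, ω₅, ω₆}  = {ω₅, ω₆} ∪ {ω₂}
After Iteration 5 the family is unchanged; done.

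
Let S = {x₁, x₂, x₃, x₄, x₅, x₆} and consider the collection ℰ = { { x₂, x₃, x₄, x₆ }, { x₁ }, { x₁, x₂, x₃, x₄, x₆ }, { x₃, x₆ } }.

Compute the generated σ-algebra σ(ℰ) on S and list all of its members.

|σ(ℰ)| = 16.  σ(ℰ) = { {}, { x₁ }, { x₅ }, { x₁, x₅ }, { x₂, x₄ }, { x₃, x₆ }, { x₁, x₂, x₄ }, { x₁, x₃, x₆ }, { x₂, x₄, x₅ }, { x₃, x₅, x₆ }, { x₁, x₂, x₄, x₅ }, { x₁, x₃, x₅, x₆ }, { x₂, x₃, x₄, x₆ }, { x₁, x₂, x₃, x₄, x₆ }, { x₂, x₃, x₄, x₅, x₆ }, S }

Derivation:
Start: ℰ ∪ {∅, S} = { {}, { x₁ }, { x₃, x₆ }, { x₂, x₃, x₄, x₆ }, { x₁, x₂, x₃, x₄, x₆ }, S }.
Round 1: 5 new —
  { x₅ }  = complement { x₁, x₂, x₃, x₄, x₆ }
  { x₁, x₅ }  = complement { x₂, x₃, x₄, x₆ }
  { x₁, x₃, x₆ }  = { x₃, x₆ } ∪ { x₁ }
  { x₁, x₂, x₄, x₅ }  = complement { x₃, x₆ }
  { x₂, x₃, x₄, x₅, x₆ }  = complement { x₁ }
  |family| = 11
Round 2 adds 3:
  { x₂, x₄, x₅ }  = complement { x₁, x₃, x₆ }
  { x₃, x₅, x₆ }  = { x₅ } ∪ { x₃, x₆ }
  { x₁, x₃, x₅, x₆ }  = { x₁, x₃, x₆ } ∪ { x₅ }
  |family| = 14
Round 3. New:
  { x₂, x₄ }  = complement { x₁, x₃, x₅, x₆ }
  { x₁, x₂, x₄ }  = complement { x₃, x₅, x₆ }
  |family| = 16
Round 4 adds nothing — fixpoint reached.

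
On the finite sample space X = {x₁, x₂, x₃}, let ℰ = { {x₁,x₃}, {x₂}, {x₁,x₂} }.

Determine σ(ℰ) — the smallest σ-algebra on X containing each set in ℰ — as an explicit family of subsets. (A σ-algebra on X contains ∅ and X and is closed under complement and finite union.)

Begin from { {}, {x₂}, {x₁,x₂}, {x₁,x₃}, X } (that is, ℰ plus ∅ and X).
Step 1: 1 new —
  {x₃}  = complement {x₁,x₂}
  [6 total]
Step 2 adds 1:
  {x₂,x₃}  = {x₃} ∪ {x₂}
  [7 total]
Step 3: 1 new —
  {x₁}  = complement {x₂,x₃}
  [8 total]
Step 4: closed — nothing new.

Hence σ(ℰ) has 8 members: { {}, {x₁}, {x₂}, {x₃}, {x₁,x₂}, {x₁,x₃}, {x₂,x₃}, X }.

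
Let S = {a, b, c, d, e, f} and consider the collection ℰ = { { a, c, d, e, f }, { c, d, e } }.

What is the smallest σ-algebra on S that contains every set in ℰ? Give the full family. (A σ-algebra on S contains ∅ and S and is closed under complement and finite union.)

Start: ℰ ∪ {∅, S} = { {  }, { c, d, e }, { a, c, d, e, f }, S }.
Step 1 (2 new):
  { b }  = ᶜ of { a, c, d, e, f }
  { a, b, f }  = ᶜ of { c, d, e }
Step 2: +1 →
  { b, c, d, e }  = { c, d, e } ∪ { b }
Step 3 adds 1:
  { a, f }  = ᶜ of { b, c, d, e }
Step 4: no new sets; the family is a σ-algebra.

Therefore σ(ℰ) = { {  }, { b }, { a, f }, { a, b, f }, { c, d, e }, { b, c, d, e }, { a, c, d, e, f }, S } (|σ(ℰ)| = 8).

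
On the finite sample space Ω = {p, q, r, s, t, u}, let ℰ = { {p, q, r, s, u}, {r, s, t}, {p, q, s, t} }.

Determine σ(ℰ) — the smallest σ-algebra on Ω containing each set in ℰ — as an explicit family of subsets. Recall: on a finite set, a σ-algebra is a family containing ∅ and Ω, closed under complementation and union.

Answer: σ(ℰ) = { {}, {r}, {s}, {t}, {u}, {p, q}, {r, s}, {r, t}, {r, u}, {s, t}, {s, u}, {t, u}, {p, q, r}, {p, q, s}, {p, q, t}, {p, q, u}, {r, s, t}, {r, s, u}, {r, t, u}, {s, t, u}, {p, q, r, s}, {p, q, r, t}, {p, q, r, u}, {p, q, s, t}, {p, q, s, u}, {p, q, t, u}, {r, s, t, u}, {p, q, r, s, t}, {p, q, r, s, u}, {p, q, r, t, u}, {p, q, s, t, u}, Ω }

Check:
Begin from { {}, {r, s, t}, {p, q, s, t}, {p, q, r, s, u}, Ω } (that is, ℰ plus ∅ and Ω).
Iteration 1. New:
  {t}  = complement {p, q, r, s, u}
  {r, u}  = complement {p, q, s, t}
  {p, q, u}  = complement {r, s, t}
  {p, q, r, s, t}  = {r, s, t} ∪ {p, q, s, t}
  |family| = 9
Iteration 2. New:
  {u}  = complement {p, q, r, s, t}
  {r, t, u}  = {t} ∪ {r, u}
  {p, q, r, u}  = {r, u} ∪ {p, q, u}
  {p, q, t, u}  = {t} ∪ {p, q, u}
  {r, s, t, u}  = {r, s, t} ∪ {r, u}
  {p, q, s, t, u}  = {p, q, s, t} ∪ {p, q, u}
  |family| = 15
Iteration 3: +7 →
  {r}  = complement {p, q, s, t, u}
  {p, q}  = complement {r, s, t, u}
  {r, s}  = complement {p, q, t, u}
  {s, t}  = complement {p, q, r, u}
  {t, u}  = {t} ∪ {u}
  {p, q, s}  = complement {r, t, u}
  {p, q, r, t, u}  = {r, u} ∪ {p, q, t, u}
  |family| = 22
Iteration 4 (8 new):
  {s}  = complement {p, q, r, t, u}
  {r, t}  = {t} ∪ {r}
  {p, q, r}  = {p, q} ∪ {r}
  {p, q, t}  = {p, q} ∪ {t}
  {r, s, u}  = {r, s} ∪ {u}
  {s, t, u}  = {t, u} ∪ {s, t}
  {p, q, r, s}  = complement {t, u}
  {p, q, s, u}  = {u} ∪ {p, q, s}
  |family| = 30
Iteration 5: 2 new —
  {s, u}  = {u} ∪ {s}
  {p, q, r, t}  = {p, q, r} ∪ {t}
  |family| = 32
Iteration 6: stable.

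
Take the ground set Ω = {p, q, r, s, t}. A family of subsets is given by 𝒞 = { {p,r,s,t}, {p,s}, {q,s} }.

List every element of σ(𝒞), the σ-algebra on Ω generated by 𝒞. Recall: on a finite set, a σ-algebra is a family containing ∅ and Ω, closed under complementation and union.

σ(𝒞) = { ∅, {p}, {q}, {s}, {p,q}, {p,s}, {q,s}, {r,t}, {p,q,s}, {p,r,t}, {q,r,t}, {r,s,t}, {p,q,r,t}, {p,r,s,t}, {q,r,s,t}, Ω }

Working:
Begin from { ∅, {p,s}, {q,s}, {p,r,s,t}, Ω } (that is, 𝒞 plus ∅ and Ω).
Pass 1: +4 →
  {q}  = {p,r,s,t}ᶜ
  {p,q,s}  = {p,s} ∪ {q,s}
  {p,r,t}  = {q,s}ᶜ
  {q,r,t}  = {p,s}ᶜ
  |family| = 9
Pass 2. New:
  {r,t}  = {p,q,s}ᶜ
  {p,q,r,t}  = {p,r,t} ∪ {q}
  {q,r,s,t}  = {q,r,t} ∪ {q,s}
  |family| = 12
Pass 3 adds 2:
  {p}  = {q,r,s,t}ᶜ
  {s}  = {p,q,r,t}ᶜ
  |family| = 14
Pass 4: +2 →
  {p,q}  = {q} ∪ {p}
  {r,s,t}  = {s} ∪ {r,t}
  |family| = 16
Pass 5: no new sets; the family is a σ-algebra.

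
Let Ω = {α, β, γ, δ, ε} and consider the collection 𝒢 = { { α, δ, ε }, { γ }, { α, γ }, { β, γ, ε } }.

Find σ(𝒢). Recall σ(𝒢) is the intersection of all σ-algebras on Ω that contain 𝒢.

Seed the family with 𝒢 together with ∅ and Ω: { {}, { γ }, { α, γ }, { α, δ, ε }, { β, γ, ε }, Ω }.
Iteration 1: +6 →
  { α, δ }  = ᶜ of { β, γ, ε }
  { β, γ }  = ᶜ of { α, δ, ε }
  { β, δ, ε }  = ᶜ of { α, γ }
  { α, β, γ, ε }  = { β, γ, ε } ∪ { α, γ }
  { α, β, δ, ε }  = ᶜ of { γ }
  { α, γ, δ, ε }  = { α, δ, ε } ∪ { γ }
  — 12 sets.
Iteration 2: +6 →
  { β }  = ᶜ of { α, γ, δ, ε }
  { δ }  = ᶜ of { α, β, γ, ε }
  { α, β, γ }  = { β, γ } ∪ { α, γ }
  { α, γ, δ }  = { γ } ∪ { α, δ }
  { α, β, γ, δ }  = { β, γ } ∪ { α, δ }
  { β, γ, δ, ε }  = { γ } ∪ { β, δ, ε }
  — 18 sets.
Iteration 3. New:
  { α }  = ᶜ of { β, γ, δ, ε }
  { ε }  = ᶜ of { α, β, γ, δ }
  { β, δ }  = { δ } ∪ { β }
  { β, ε }  = ᶜ of { α, γ, δ }
  { γ, δ }  = { γ } ∪ { δ }
  { δ, ε }  = ᶜ of { α, β, γ }
  { α, β, δ }  = { α, δ } ∪ { β }
  { β, γ, δ }  = { β, γ } ∪ { δ }
  — 26 sets.
Iteration 4: 6 new —
  { α, β }  = { β } ∪ { α }
  { α, ε }  = ᶜ of { β, γ, δ }
  { γ, ε }  = ᶜ of { α, β, δ }
  { α, β, ε }  = ᶜ of { γ, δ }
  { α, γ, ε }  = ᶜ of { β, δ }
  { γ, δ, ε }  = { γ, δ } ∪ { ε }
  — 32 sets.
Iteration 5: stable.

Hence σ(𝒢) has 32 members: { {}, { α }, { β }, { γ }, { δ }, { ε }, { α, β }, { α, γ }, { α, δ }, { α, ε }, { β, γ }, { β, δ }, { β, ε }, { γ, δ }, { γ, ε }, { δ, ε }, { α, β, γ }, { α, β, δ }, { α, β, ε }, { α, γ, δ }, { α, γ, ε }, { α, δ, ε }, { β, γ, δ }, { β, γ, ε }, { β, δ, ε }, { γ, δ, ε }, { α, β, γ, δ }, { α, β, γ, ε }, { α, β, δ, ε }, { α, γ, δ, ε }, { β, γ, δ, ε }, Ω }.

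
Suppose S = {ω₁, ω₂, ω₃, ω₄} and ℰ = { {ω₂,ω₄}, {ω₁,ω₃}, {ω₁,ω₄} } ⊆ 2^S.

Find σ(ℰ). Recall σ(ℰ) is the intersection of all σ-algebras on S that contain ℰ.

Seed the family with ℰ together with ∅ and S: { ∅, {ω₁,ω₃}, {ω₁,ω₄}, {ω₂,ω₄}, S }.
Step 1 adds 3:
  {ω₂,ω₃}  = {ω₁,ω₄}ᶜ
  {ω₁,ω₂,ω₄}  = {ω₁,ω₄} ∪ {ω₂,ω₄}
  {ω₁,ω₃,ω₄}  = {ω₁,ω₄} ∪ {ω₁,ω₃}
  |family| = 8
Step 2. New:
  {ω₂}  = {ω₁,ω₃,ω₄}ᶜ
  {ω₃}  = {ω₁,ω₂,ω₄}ᶜ
  {ω₁,ω₂,ω₃}  = {ω₂,ω₃} ∪ {ω₁,ω₃}
  {ω₂,ω₃,ω₄}  = {ω₂,ω₃} ∪ {ω₂,ω₄}
  |family| = 12
Step 3 (2 new):
  {ω₁}  = {ω₂,ω₃,ω₄}ᶜ
  {ω₄}  = {ω₁,ω₂,ω₃}ᶜ
  |family| = 14
Step 4: 2 new —
  {ω₁,ω₂}  = {ω₂} ∪ {ω₁}
  {ω₃,ω₄}  = {ω₃} ∪ {ω₄}
  |family| = 16
After Step 5 the family is unchanged; done.

Hence σ(ℰ) has 16 members: { ∅, {ω₁}, {ω₂}, {ω₃}, {ω₄}, {ω₁,ω₂}, {ω₁,ω₃}, {ω₁,ω₄}, {ω₂,ω₃}, {ω₂,ω₄}, {ω₃,ω₄}, {ω₁,ω₂,ω₃}, {ω₁,ω₂,ω₄}, {ω₁,ω₃,ω₄}, {ω₂,ω₃,ω₄}, S }.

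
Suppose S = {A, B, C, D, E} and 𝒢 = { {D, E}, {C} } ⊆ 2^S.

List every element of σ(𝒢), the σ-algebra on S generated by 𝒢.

σ(𝒢) = { {}, {C}, {A, B}, {D, E}, {A, B, C}, {C, D, E}, {A, B, D, E}, S }

Trace:
Seed the family with 𝒢 together with ∅ and S: { {}, {C}, {D, E}, S }.
Step 1 (3 new):
  {A, B, C}  = {D, E}ᶜ
  {C, D, E}  = {C} ∪ {D, E}
  {A, B, D, E}  = {C}ᶜ
  (now 7)
Step 2: 1 new —
  {A, B}  = {C, D, E}ᶜ
  (now 8)
Step 3: closed — nothing new.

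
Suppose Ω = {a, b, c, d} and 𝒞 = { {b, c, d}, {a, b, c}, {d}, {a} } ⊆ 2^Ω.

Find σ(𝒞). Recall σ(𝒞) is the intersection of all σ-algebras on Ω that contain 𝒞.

|σ(𝒞)| = 8.  σ(𝒞) = { {}, {a}, {d}, {a, d}, {b, c}, {a, b, c}, {b, c, d}, Ω }

Trace:
Start: 𝒞 ∪ {∅, Ω} = { {}, {a}, {d}, {a, b, c}, {b, c, d}, Ω }.
Round 1. New:
  {a, d}  = {d} ∪ {a}
  [7 total]
Round 2 (1 new):
  {b, c}  = Ω∖{a, d}
  [8 total]
Round 3 adds nothing — fixpoint reached.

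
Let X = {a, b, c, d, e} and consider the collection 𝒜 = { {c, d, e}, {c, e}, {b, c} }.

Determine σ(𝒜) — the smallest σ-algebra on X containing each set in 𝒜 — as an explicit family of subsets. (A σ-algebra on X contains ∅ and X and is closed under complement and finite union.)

σ(𝒜) = { {}, {a}, {b}, {c}, {d}, {e}, {a, b}, {a, c}, {a, d}, {a, e}, {b, c}, {b, d}, {b, e}, {c, d}, {c, e}, {d, e}, {a, b, c}, {a, b, d}, {a, b, e}, {a, c, d}, {a, c, e}, {a, d, e}, {b, c, d}, {b, c, e}, {b, d, e}, {c, d, e}, {a, b, c, d}, {a, b, c, e}, {a, b, d, e}, {a, c, d, e}, {b, c, d, e}, X }

Trace:
Begin from { {}, {b, c}, {c, e}, {c, d, e}, X } (that is, 𝒜 plus ∅ and X).
Iteration 1. New:
  {a, b}  = {c, d, e}ᶜ
  {a, b, d}  = {c, e}ᶜ
  {a, d, e}  = {b, c}ᶜ
  {b, c, e}  = {b, c} ∪ {c, e}
  {b, c, d, e}  = {c, d, e} ∪ {b, c}
  [10 total]
Iteration 2: 7 new —
  {a}  = {b, c, d, e}ᶜ
  {a, d}  = {b, c, e}ᶜ
  {a, b, c}  = {a, b} ∪ {b, c}
  {a, b, c, d}  = {a, b, d} ∪ {b, c}
  {a, b, c, e}  = {a, b} ∪ {b, c, e}
  {a, b, d, e}  = {a, d, e} ∪ {a, b}
  {a, c, d, e}  = {a, d, e} ∪ {c, d, e}
  [17 total]
Iteration 3 (6 new):
  {b}  = {a, c, d, e}ᶜ
  {c}  = {a, b, d, e}ᶜ
  {d}  = {a, b, c, e}ᶜ
  {e}  = {a, b, c, d}ᶜ
  {d, e}  = {a, b, c}ᶜ
  {a, c, e}  = {c, e} ∪ {a}
  [23 total]
Iteration 4. New:
  {a, c}  = {c} ∪ {a}
  {a, e}  = {e} ∪ {a}
  {b, d}  = {a, c, e}ᶜ
  {b, e}  = {b} ∪ {e}
  {c, d}  = {c} ∪ {d}
  {a, b, e}  = {a, b} ∪ {e}
  {a, c, d}  = {c} ∪ {a, d}
  {b, c, d}  = {b, c} ∪ {d}
  {b, d, e}  = {b} ∪ {d, e}
  [32 total]
After Iteration 5 the family is unchanged; done.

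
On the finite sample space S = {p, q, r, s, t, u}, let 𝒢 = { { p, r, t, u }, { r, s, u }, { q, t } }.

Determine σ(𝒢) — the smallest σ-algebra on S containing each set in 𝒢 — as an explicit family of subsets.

Begin from { {}, { q, t }, { r, s, u }, { p, r, t, u }, S } (that is, 𝒢 plus ∅ and S).
Round 1: +6 →
  { q, s }  = { p, r, t, u }ᶜ
  { p, q, t }  = { r, s, u }ᶜ
  { p, r, s, u }  = { q, t }ᶜ
  { p, q, r, t, u }  = { p, r, t, u } ∪ { q, t }
  { p, r, s, t, u }  = { p, r, t, u } ∪ { r, s, u }
  { q, r, s, t, u }  = { q, t } ∪ { r, s, u }
  |family| = 11
Round 2 (7 new):
  { p }  = { q, r, s, t, u }ᶜ
  { q }  = { p, r, s, t, u }ᶜ
  { s }  = { p, q, r, t, u }ᶜ
  { q, s, t }  = { q, t } ∪ { q, s }
  { p, q, s, t }  = { p, q, t } ∪ { q, s }
  { q, r, s, u }  = { r, s, u } ∪ { q, s }
  { p, q, r, s, u }  = { p, r, s, u } ∪ { q, s }
  |family| = 18
Round 3 (7 new):
  { t }  = { p, q, r, s, u }ᶜ
  { p, q }  = { p } ∪ { q }
  { p, s }  = { p } ∪ { s }
  { p, t }  = { q, r, s, u }ᶜ
  { r, u }  = { p, q, s, t }ᶜ
  { p, q, s }  = { p } ∪ { q, s }
  { p, r, u }  = { q, s, t }ᶜ
  |family| = 25
Round 4 (7 new):
  { s, t }  = { t } ∪ { s }
  { p, s, t }  = { t } ∪ { p, s }
  { q, r, u }  = { q } ∪ { r, u }
  { r, t, u }  = { p, q, s }ᶜ
  { p, q, r, u }  = { p, q } ∪ { p, r, u }
  { q, r, t, u }  = { p, s }ᶜ
  { r, s, t, u }  = { p, q }ᶜ
  |family| = 32
After Round 5 the family is unchanged; done.

Therefore σ(𝒢) = { {}, { p }, { q }, { s }, { t }, { p, q }, { p, s }, { p, t }, { q, s }, { q, t }, { r, u }, { s, t }, { p, q, s }, { p, q, t }, { p, r, u }, { p, s, t }, { q, r, u }, { q, s, t }, { r, s, u }, { r, t, u }, { p, q, r, u }, { p, q, s, t }, { p, r, s, u }, { p, r, t, u }, { q, r, s, u }, { q, r, t, u }, { r, s, t, u }, { p, q, r, s, u }, { p, q, r, t, u }, { p, r, s, t, u }, { q, r, s, t, u }, S } (|σ(𝒢)| = 32).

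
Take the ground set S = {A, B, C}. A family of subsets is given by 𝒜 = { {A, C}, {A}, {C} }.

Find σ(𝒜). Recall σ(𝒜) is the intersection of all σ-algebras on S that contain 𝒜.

Initial family (5 sets): { ∅, {A}, {C}, {A, C}, S }.
Step 1 (3 new):
  {B}  = complement {A, C}
  {A, B}  = complement {C}
  {B, C}  = complement {A}
  |family| = 8
Step 2: no new sets; the family is a σ-algebra.

Therefore σ(𝒜) = { ∅, {A}, {B}, {C}, {A, B}, {A, C}, {B, C}, S } (|σ(𝒜)| = 8).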